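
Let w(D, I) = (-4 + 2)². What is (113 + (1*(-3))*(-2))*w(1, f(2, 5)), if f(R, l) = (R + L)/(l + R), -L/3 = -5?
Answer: 476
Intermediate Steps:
L = 15 (L = -3*(-5) = 15)
f(R, l) = (15 + R)/(R + l) (f(R, l) = (R + 15)/(l + R) = (15 + R)/(R + l))
w(D, I) = 4 (w(D, I) = (-2)² = 4)
(113 + (1*(-3))*(-2))*w(1, f(2, 5)) = (113 + (1*(-3))*(-2))*4 = (113 - 3*(-2))*4 = (113 + 6)*4 = 119*4 = 476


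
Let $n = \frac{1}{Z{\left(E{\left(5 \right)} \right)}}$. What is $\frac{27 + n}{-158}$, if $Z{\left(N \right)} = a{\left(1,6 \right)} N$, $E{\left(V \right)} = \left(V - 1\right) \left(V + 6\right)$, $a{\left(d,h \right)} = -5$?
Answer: $- \frac{5939}{34760} \approx -0.17086$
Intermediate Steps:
$E{\left(V \right)} = \left(-1 + V\right) \left(6 + V\right)$
$Z{\left(N \right)} = - 5 N$
$n = - \frac{1}{220}$ ($n = \frac{1}{\left(-5\right) \left(-6 + 5^{2} + 5 \cdot 5\right)} = \frac{1}{\left(-5\right) \left(-6 + 25 + 25\right)} = \frac{1}{\left(-5\right) 44} = \frac{1}{-220} = - \frac{1}{220} \approx -0.0045455$)
$\frac{27 + n}{-158} = \frac{27 - \frac{1}{220}}{-158} = \left(- \frac{1}{158}\right) \frac{5939}{220} = - \frac{5939}{34760}$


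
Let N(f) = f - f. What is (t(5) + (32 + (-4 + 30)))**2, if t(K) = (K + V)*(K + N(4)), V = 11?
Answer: 19044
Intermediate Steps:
N(f) = 0
t(K) = K*(11 + K) (t(K) = (K + 11)*(K + 0) = (11 + K)*K = K*(11 + K))
(t(5) + (32 + (-4 + 30)))**2 = (5*(11 + 5) + (32 + (-4 + 30)))**2 = (5*16 + (32 + 26))**2 = (80 + 58)**2 = 138**2 = 19044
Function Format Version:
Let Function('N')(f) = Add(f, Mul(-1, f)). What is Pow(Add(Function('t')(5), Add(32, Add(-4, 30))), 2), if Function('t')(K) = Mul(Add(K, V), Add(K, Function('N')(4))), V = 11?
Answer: 19044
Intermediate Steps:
Function('N')(f) = 0
Function('t')(K) = Mul(K, Add(11, K)) (Function('t')(K) = Mul(Add(K, 11), Add(K, 0)) = Mul(Add(11, K), K) = Mul(K, Add(11, K)))
Pow(Add(Function('t')(5), Add(32, Add(-4, 30))), 2) = Pow(Add(Mul(5, Add(11, 5)), Add(32, Add(-4, 30))), 2) = Pow(Add(Mul(5, 16), Add(32, 26)), 2) = Pow(Add(80, 58), 2) = Pow(138, 2) = 19044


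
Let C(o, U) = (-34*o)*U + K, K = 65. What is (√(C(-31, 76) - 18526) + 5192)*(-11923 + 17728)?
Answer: 30139560 + 5805*√61643 ≈ 3.1581e+7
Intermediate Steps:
C(o, U) = 65 - 34*U*o (C(o, U) = (-34*o)*U + 65 = -34*U*o + 65 = 65 - 34*U*o)
(√(C(-31, 76) - 18526) + 5192)*(-11923 + 17728) = (√((65 - 34*76*(-31)) - 18526) + 5192)*(-11923 + 17728) = (√((65 + 80104) - 18526) + 5192)*5805 = (√(80169 - 18526) + 5192)*5805 = (√61643 + 5192)*5805 = (5192 + √61643)*5805 = 30139560 + 5805*√61643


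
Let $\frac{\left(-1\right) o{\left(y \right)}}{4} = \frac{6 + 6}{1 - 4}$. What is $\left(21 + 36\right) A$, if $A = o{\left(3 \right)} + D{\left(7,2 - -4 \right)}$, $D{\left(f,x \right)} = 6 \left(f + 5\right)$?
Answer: $5016$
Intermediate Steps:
$D{\left(f,x \right)} = 30 + 6 f$ ($D{\left(f,x \right)} = 6 \left(5 + f\right) = 30 + 6 f$)
$o{\left(y \right)} = 16$ ($o{\left(y \right)} = - 4 \frac{6 + 6}{1 - 4} = - 4 \frac{12}{-3} = - 4 \cdot 12 \left(- \frac{1}{3}\right) = \left(-4\right) \left(-4\right) = 16$)
$A = 88$ ($A = 16 + \left(30 + 6 \cdot 7\right) = 16 + \left(30 + 42\right) = 16 + 72 = 88$)
$\left(21 + 36\right) A = \left(21 + 36\right) 88 = 57 \cdot 88 = 5016$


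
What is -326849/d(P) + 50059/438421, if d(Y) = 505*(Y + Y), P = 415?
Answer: -122315235579/183764162150 ≈ -0.66561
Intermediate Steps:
d(Y) = 1010*Y (d(Y) = 505*(2*Y) = 1010*Y)
-326849/d(P) + 50059/438421 = -326849/(1010*415) + 50059/438421 = -326849/419150 + 50059*(1/438421) = -326849*1/419150 + 50059/438421 = -326849/419150 + 50059/438421 = -122315235579/183764162150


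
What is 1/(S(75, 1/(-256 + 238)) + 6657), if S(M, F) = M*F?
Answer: 6/39917 ≈ 0.00015031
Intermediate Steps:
S(M, F) = F*M
1/(S(75, 1/(-256 + 238)) + 6657) = 1/(75/(-256 + 238) + 6657) = 1/(75/(-18) + 6657) = 1/(-1/18*75 + 6657) = 1/(-25/6 + 6657) = 1/(39917/6) = 6/39917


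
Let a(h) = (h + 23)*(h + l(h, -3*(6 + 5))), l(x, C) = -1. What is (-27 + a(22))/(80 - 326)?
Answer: -153/41 ≈ -3.7317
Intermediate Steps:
a(h) = (-1 + h)*(23 + h) (a(h) = (h + 23)*(h - 1) = (23 + h)*(-1 + h) = (-1 + h)*(23 + h))
(-27 + a(22))/(80 - 326) = (-27 + (-23 + 22**2 + 22*22))/(80 - 326) = (-27 + (-23 + 484 + 484))/(-246) = (-27 + 945)*(-1/246) = 918*(-1/246) = -153/41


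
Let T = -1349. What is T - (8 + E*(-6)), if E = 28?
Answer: -1189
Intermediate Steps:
T - (8 + E*(-6)) = -1349 - (8 + 28*(-6)) = -1349 - (8 - 168) = -1349 - 1*(-160) = -1349 + 160 = -1189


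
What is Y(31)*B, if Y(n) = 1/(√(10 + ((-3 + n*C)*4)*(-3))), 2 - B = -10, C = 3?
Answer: -6*I*√1070/535 ≈ -0.36685*I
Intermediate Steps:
B = 12 (B = 2 - 1*(-10) = 2 + 10 = 12)
Y(n) = (46 - 36*n)^(-½) (Y(n) = 1/(√(10 + ((-3 + n*3)*4)*(-3))) = 1/(√(10 + ((-3 + 3*n)*4)*(-3))) = 1/(√(10 + (-12 + 12*n)*(-3))) = 1/(√(10 + (36 - 36*n))) = 1/(√(46 - 36*n)) = (46 - 36*n)^(-½))
Y(31)*B = (√2/(2*√(23 - 18*31)))*12 = (√2/(2*√(23 - 558)))*12 = (√2/(2*√(-535)))*12 = (√2*(-I*√535/535)/2)*12 = -I*√1070/1070*12 = -6*I*√1070/535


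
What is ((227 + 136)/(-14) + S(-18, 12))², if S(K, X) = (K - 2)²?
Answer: 27426169/196 ≈ 1.3993e+5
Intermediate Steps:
S(K, X) = (-2 + K)²
((227 + 136)/(-14) + S(-18, 12))² = ((227 + 136)/(-14) + (-2 - 18)²)² = (363*(-1/14) + (-20)²)² = (-363/14 + 400)² = (5237/14)² = 27426169/196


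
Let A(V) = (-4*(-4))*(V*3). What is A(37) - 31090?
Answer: -29314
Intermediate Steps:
A(V) = 48*V (A(V) = 16*(3*V) = 48*V)
A(37) - 31090 = 48*37 - 31090 = 1776 - 31090 = -29314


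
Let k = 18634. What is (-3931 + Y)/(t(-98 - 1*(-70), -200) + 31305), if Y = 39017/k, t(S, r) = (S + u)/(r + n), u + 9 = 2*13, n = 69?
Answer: -871879277/6947036404 ≈ -0.12550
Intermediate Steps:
u = 17 (u = -9 + 2*13 = -9 + 26 = 17)
t(S, r) = (17 + S)/(69 + r) (t(S, r) = (S + 17)/(r + 69) = (17 + S)/(69 + r))
Y = 3547/1694 (Y = 39017/18634 = 39017*(1/18634) = 3547/1694 ≈ 2.0939)
(-3931 + Y)/(t(-98 - 1*(-70), -200) + 31305) = (-3931 + 3547/1694)/((17 + (-98 - 1*(-70)))/(69 - 200) + 31305) = -6655567/(1694*((17 + (-98 + 70))/(-131) + 31305)) = -6655567/(1694*(-(17 - 28)/131 + 31305)) = -6655567/(1694*(-1/131*(-11) + 31305)) = -6655567/(1694*(11/131 + 31305)) = -6655567/(1694*4100966/131) = -6655567/1694*131/4100966 = -871879277/6947036404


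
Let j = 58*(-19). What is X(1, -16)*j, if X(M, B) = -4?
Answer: 4408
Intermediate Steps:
j = -1102
X(1, -16)*j = -4*(-1102) = 4408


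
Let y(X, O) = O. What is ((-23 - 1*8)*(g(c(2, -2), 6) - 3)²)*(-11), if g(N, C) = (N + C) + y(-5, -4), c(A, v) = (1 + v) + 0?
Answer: 1364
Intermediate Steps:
c(A, v) = 1 + v
g(N, C) = -4 + C + N (g(N, C) = (N + C) - 4 = (C + N) - 4 = -4 + C + N)
((-23 - 1*8)*(g(c(2, -2), 6) - 3)²)*(-11) = ((-23 - 1*8)*((-4 + 6 + (1 - 2)) - 3)²)*(-11) = ((-23 - 8)*((-4 + 6 - 1) - 3)²)*(-11) = -31*(1 - 3)²*(-11) = -31*(-2)²*(-11) = -31*4*(-11) = -124*(-11) = 1364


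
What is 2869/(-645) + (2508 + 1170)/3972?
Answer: -1503893/426990 ≈ -3.5221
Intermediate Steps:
2869/(-645) + (2508 + 1170)/3972 = 2869*(-1/645) + 3678*(1/3972) = -2869/645 + 613/662 = -1503893/426990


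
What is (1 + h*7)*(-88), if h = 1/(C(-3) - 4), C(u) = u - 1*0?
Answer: 0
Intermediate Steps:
C(u) = u (C(u) = u + 0 = u)
h = -1/7 (h = 1/(-3 - 4) = 1/(-7) = -1/7 ≈ -0.14286)
(1 + h*7)*(-88) = (1 - 1/7*7)*(-88) = (1 - 1)*(-88) = 0*(-88) = 0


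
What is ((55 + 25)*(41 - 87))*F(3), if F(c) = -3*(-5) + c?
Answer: -66240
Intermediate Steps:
F(c) = 15 + c
((55 + 25)*(41 - 87))*F(3) = ((55 + 25)*(41 - 87))*(15 + 3) = (80*(-46))*18 = -3680*18 = -66240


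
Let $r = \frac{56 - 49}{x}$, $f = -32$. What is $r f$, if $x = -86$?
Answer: $\frac{112}{43} \approx 2.6047$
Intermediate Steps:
$r = - \frac{7}{86}$ ($r = \frac{56 - 49}{-86} = 7 \left(- \frac{1}{86}\right) = - \frac{7}{86} \approx -0.081395$)
$r f = \left(- \frac{7}{86}\right) \left(-32\right) = \frac{112}{43}$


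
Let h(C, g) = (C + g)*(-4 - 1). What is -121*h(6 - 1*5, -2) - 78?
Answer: -683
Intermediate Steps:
h(C, g) = -5*C - 5*g (h(C, g) = (C + g)*(-5) = -5*C - 5*g)
-121*h(6 - 1*5, -2) - 78 = -121*(-5*(6 - 1*5) - 5*(-2)) - 78 = -121*(-5*(6 - 5) + 10) - 78 = -121*(-5*1 + 10) - 78 = -121*(-5 + 10) - 78 = -121*5 - 78 = -605 - 78 = -683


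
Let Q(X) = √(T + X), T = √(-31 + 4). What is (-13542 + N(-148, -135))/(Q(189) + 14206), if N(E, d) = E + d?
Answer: -13825/(14206 + √3*√(63 + I*√3)) ≈ -0.97224 + 1.292e-5*I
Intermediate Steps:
T = 3*I*√3 (T = √(-27) = 3*I*√3 ≈ 5.1962*I)
Q(X) = √(X + 3*I*√3) (Q(X) = √(3*I*√3 + X) = √(X + 3*I*√3))
(-13542 + N(-148, -135))/(Q(189) + 14206) = (-13542 + (-148 - 135))/(√(189 + 3*I*√3) + 14206) = (-13542 - 283)/(14206 + √(189 + 3*I*√3)) = -13825/(14206 + √(189 + 3*I*√3))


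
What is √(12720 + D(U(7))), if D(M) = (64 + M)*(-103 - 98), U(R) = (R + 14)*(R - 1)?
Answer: 3*I*√2830 ≈ 159.59*I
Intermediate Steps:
U(R) = (-1 + R)*(14 + R) (U(R) = (14 + R)*(-1 + R) = (-1 + R)*(14 + R))
D(M) = -12864 - 201*M (D(M) = (64 + M)*(-201) = -12864 - 201*M)
√(12720 + D(U(7))) = √(12720 + (-12864 - 201*(-14 + 7² + 13*7))) = √(12720 + (-12864 - 201*(-14 + 49 + 91))) = √(12720 + (-12864 - 201*126)) = √(12720 + (-12864 - 25326)) = √(12720 - 38190) = √(-25470) = 3*I*√2830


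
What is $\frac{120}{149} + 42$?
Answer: $\frac{6378}{149} \approx 42.805$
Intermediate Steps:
$\frac{120}{149} + 42 = \frac{6378}{149}$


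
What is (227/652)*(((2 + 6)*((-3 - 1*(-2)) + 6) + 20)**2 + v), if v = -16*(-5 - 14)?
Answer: 221552/163 ≈ 1359.2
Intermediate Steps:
v = 304 (v = -16*(-19) = 304)
(227/652)*(((2 + 6)*((-3 - 1*(-2)) + 6) + 20)**2 + v) = (227/652)*(((2 + 6)*((-3 - 1*(-2)) + 6) + 20)**2 + 304) = (227*(1/652))*((8*((-3 + 2) + 6) + 20)**2 + 304) = 227*((8*(-1 + 6) + 20)**2 + 304)/652 = 227*((8*5 + 20)**2 + 304)/652 = 227*((40 + 20)**2 + 304)/652 = 227*(60**2 + 304)/652 = 227*(3600 + 304)/652 = (227/652)*3904 = 221552/163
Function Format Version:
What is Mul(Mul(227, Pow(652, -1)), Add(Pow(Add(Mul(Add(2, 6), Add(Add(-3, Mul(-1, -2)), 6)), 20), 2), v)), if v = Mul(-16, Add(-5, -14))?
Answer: Rational(221552, 163) ≈ 1359.2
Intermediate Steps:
v = 304 (v = Mul(-16, -19) = 304)
Mul(Mul(227, Pow(652, -1)), Add(Pow(Add(Mul(Add(2, 6), Add(Add(-3, Mul(-1, -2)), 6)), 20), 2), v)) = Mul(Mul(227, Pow(652, -1)), Add(Pow(Add(Mul(Add(2, 6), Add(Add(-3, Mul(-1, -2)), 6)), 20), 2), 304)) = Mul(Mul(227, Rational(1, 652)), Add(Pow(Add(Mul(8, Add(Add(-3, 2), 6)), 20), 2), 304)) = Mul(Rational(227, 652), Add(Pow(Add(Mul(8, Add(-1, 6)), 20), 2), 304)) = Mul(Rational(227, 652), Add(Pow(Add(Mul(8, 5), 20), 2), 304)) = Mul(Rational(227, 652), Add(Pow(Add(40, 20), 2), 304)) = Mul(Rational(227, 652), Add(Pow(60, 2), 304)) = Mul(Rational(227, 652), Add(3600, 304)) = Mul(Rational(227, 652), 3904) = Rational(221552, 163)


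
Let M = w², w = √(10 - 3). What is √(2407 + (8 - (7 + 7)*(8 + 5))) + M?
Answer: 7 + √2233 ≈ 54.255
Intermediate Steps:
w = √7 ≈ 2.6458
M = 7 (M = (√7)² = 7)
√(2407 + (8 - (7 + 7)*(8 + 5))) + M = √(2407 + (8 - (7 + 7)*(8 + 5))) + 7 = √(2407 + (8 - 14*13)) + 7 = √(2407 + (8 - 1*182)) + 7 = √(2407 + (8 - 182)) + 7 = √(2407 - 174) + 7 = √2233 + 7 = 7 + √2233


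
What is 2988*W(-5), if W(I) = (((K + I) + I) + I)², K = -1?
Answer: 764928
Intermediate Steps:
W(I) = (-1 + 3*I)² (W(I) = (((-1 + I) + I) + I)² = ((-1 + 2*I) + I)² = (-1 + 3*I)²)
2988*W(-5) = 2988*(-1 + 3*(-5))² = 2988*(-1 - 15)² = 2988*(-16)² = 2988*256 = 764928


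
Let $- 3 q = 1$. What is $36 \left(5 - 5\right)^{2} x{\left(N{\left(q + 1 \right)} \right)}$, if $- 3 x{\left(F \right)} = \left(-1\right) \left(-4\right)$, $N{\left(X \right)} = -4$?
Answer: $0$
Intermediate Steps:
$q = - \frac{1}{3}$ ($q = \left(- \frac{1}{3}\right) 1 = - \frac{1}{3} \approx -0.33333$)
$x{\left(F \right)} = - \frac{4}{3}$ ($x{\left(F \right)} = - \frac{\left(-1\right) \left(-4\right)}{3} = \left(- \frac{1}{3}\right) 4 = - \frac{4}{3}$)
$36 \left(5 - 5\right)^{2} x{\left(N{\left(q + 1 \right)} \right)} = 36 \left(5 - 5\right)^{2} \left(- \frac{4}{3}\right) = 36 \cdot 0^{2} \left(- \frac{4}{3}\right) = 36 \cdot 0 \left(- \frac{4}{3}\right) = 0 \left(- \frac{4}{3}\right) = 0$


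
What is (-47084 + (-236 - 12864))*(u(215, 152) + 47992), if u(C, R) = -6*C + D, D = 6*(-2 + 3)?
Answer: -2811074272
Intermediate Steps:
D = 6 (D = 6*1 = 6)
u(C, R) = 6 - 6*C (u(C, R) = -6*C + 6 = 6 - 6*C)
(-47084 + (-236 - 12864))*(u(215, 152) + 47992) = (-47084 + (-236 - 12864))*((6 - 6*215) + 47992) = (-47084 - 13100)*((6 - 1290) + 47992) = -60184*(-1284 + 47992) = -60184*46708 = -2811074272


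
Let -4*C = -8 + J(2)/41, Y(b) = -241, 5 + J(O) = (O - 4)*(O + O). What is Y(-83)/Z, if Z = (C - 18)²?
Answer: -6481936/6817321 ≈ -0.95080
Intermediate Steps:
J(O) = -5 + 2*O*(-4 + O) (J(O) = -5 + (O - 4)*(O + O) = -5 + (-4 + O)*(2*O) = -5 + 2*O*(-4 + O))
C = 341/164 (C = -(-8 + (-5 - 8*2 + 2*2²)/41)/4 = -(-8 + (-5 - 16 + 2*4)*(1/41))/4 = -(-8 + (-5 - 16 + 8)*(1/41))/4 = -(-8 - 13*1/41)/4 = -(-8 - 13/41)/4 = -¼*(-341/41) = 341/164 ≈ 2.0793)
Z = 6817321/26896 (Z = (341/164 - 18)² = (-2611/164)² = 6817321/26896 ≈ 253.47)
Y(-83)/Z = -241/6817321/26896 = -241*26896/6817321 = -6481936/6817321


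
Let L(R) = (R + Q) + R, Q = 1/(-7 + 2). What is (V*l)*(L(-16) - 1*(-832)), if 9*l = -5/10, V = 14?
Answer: -9331/15 ≈ -622.07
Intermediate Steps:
l = -1/18 (l = (-5/10)/9 = (-5*⅒)/9 = (⅑)*(-½) = -1/18 ≈ -0.055556)
Q = -⅕ (Q = 1/(-5) = -⅕ ≈ -0.20000)
L(R) = -⅕ + 2*R (L(R) = (R - ⅕) + R = (-⅕ + R) + R = -⅕ + 2*R)
(V*l)*(L(-16) - 1*(-832)) = (14*(-1/18))*((-⅕ + 2*(-16)) - 1*(-832)) = -7*((-⅕ - 32) + 832)/9 = -7*(-161/5 + 832)/9 = -7/9*3999/5 = -9331/15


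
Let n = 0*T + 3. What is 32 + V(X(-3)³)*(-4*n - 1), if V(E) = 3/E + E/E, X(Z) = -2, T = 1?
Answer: 191/8 ≈ 23.875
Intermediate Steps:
n = 3 (n = 0*1 + 3 = 0 + 3 = 3)
V(E) = 1 + 3/E (V(E) = 3/E + 1 = 1 + 3/E)
32 + V(X(-3)³)*(-4*n - 1) = 32 + ((3 + (-2)³)/((-2)³))*(-4*3 - 1) = 32 + ((3 - 8)/(-8))*(-12 - 1) = 32 - ⅛*(-5)*(-13) = 32 + (5/8)*(-13) = 32 - 65/8 = 191/8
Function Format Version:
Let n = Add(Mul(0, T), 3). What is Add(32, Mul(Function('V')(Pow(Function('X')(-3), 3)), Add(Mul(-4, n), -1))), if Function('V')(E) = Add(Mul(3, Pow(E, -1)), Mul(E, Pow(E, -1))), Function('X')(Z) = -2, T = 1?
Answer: Rational(191, 8) ≈ 23.875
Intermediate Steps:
n = 3 (n = Add(Mul(0, 1), 3) = Add(0, 3) = 3)
Function('V')(E) = Add(1, Mul(3, Pow(E, -1))) (Function('V')(E) = Add(Mul(3, Pow(E, -1)), 1) = Add(1, Mul(3, Pow(E, -1))))
Add(32, Mul(Function('V')(Pow(Function('X')(-3), 3)), Add(Mul(-4, n), -1))) = Add(32, Mul(Mul(Pow(Pow(-2, 3), -1), Add(3, Pow(-2, 3))), Add(Mul(-4, 3), -1))) = Add(32, Mul(Mul(Pow(-8, -1), Add(3, -8)), Add(-12, -1))) = Add(32, Mul(Mul(Rational(-1, 8), -5), -13)) = Add(32, Mul(Rational(5, 8), -13)) = Add(32, Rational(-65, 8)) = Rational(191, 8)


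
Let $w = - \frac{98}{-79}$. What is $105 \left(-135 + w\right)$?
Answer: $- \frac{1109535}{79} \approx -14045.0$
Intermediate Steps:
$w = \frac{98}{79}$ ($w = \left(-98\right) \left(- \frac{1}{79}\right) = \frac{98}{79} \approx 1.2405$)
$105 \left(-135 + w\right) = 105 \left(-135 + \frac{98}{79}\right) = 105 \left(- \frac{10567}{79}\right) = - \frac{1109535}{79}$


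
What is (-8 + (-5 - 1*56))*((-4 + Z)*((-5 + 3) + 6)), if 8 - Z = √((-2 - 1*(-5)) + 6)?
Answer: -276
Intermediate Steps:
Z = 5 (Z = 8 - √((-2 - 1*(-5)) + 6) = 8 - √((-2 + 5) + 6) = 8 - √(3 + 6) = 8 - √9 = 8 - 1*3 = 8 - 3 = 5)
(-8 + (-5 - 1*56))*((-4 + Z)*((-5 + 3) + 6)) = (-8 + (-5 - 1*56))*((-4 + 5)*((-5 + 3) + 6)) = (-8 + (-5 - 56))*(1*(-2 + 6)) = (-8 - 61)*(1*4) = -69*4 = -276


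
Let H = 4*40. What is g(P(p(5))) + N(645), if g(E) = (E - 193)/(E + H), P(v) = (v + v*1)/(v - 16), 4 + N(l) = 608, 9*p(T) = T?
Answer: 13400083/22230 ≈ 602.79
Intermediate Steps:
p(T) = T/9
N(l) = 604 (N(l) = -4 + 608 = 604)
H = 160
P(v) = 2*v/(-16 + v) (P(v) = (v + v)/(-16 + v) = (2*v)/(-16 + v) = 2*v/(-16 + v))
g(E) = (-193 + E)/(160 + E) (g(E) = (E - 193)/(E + 160) = (-193 + E)/(160 + E))
g(P(p(5))) + N(645) = (-193 + 2*((⅑)*5)/(-16 + (⅑)*5))/(160 + 2*((⅑)*5)/(-16 + (⅑)*5)) + 604 = (-193 + 2*(5/9)/(-16 + 5/9))/(160 + 2*(5/9)/(-16 + 5/9)) + 604 = (-193 + 2*(5/9)/(-139/9))/(160 + 2*(5/9)/(-139/9)) + 604 = (-193 + 2*(5/9)*(-9/139))/(160 + 2*(5/9)*(-9/139)) + 604 = (-193 - 10/139)/(160 - 10/139) + 604 = -26837/139/(22230/139) + 604 = (139/22230)*(-26837/139) + 604 = -26837/22230 + 604 = 13400083/22230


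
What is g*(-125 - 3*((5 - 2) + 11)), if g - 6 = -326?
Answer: 53440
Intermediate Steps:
g = -320 (g = 6 - 326 = -320)
g*(-125 - 3*((5 - 2) + 11)) = -320*(-125 - 3*((5 - 2) + 11)) = -320*(-125 - 3*(3 + 11)) = -320*(-125 - 3*14) = -320*(-125 - 42) = -320*(-167) = 53440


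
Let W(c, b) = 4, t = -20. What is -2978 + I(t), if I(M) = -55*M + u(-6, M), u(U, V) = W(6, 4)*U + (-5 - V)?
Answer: -1887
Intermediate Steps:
u(U, V) = -5 - V + 4*U (u(U, V) = 4*U + (-5 - V) = -5 - V + 4*U)
I(M) = -29 - 56*M (I(M) = -55*M + (-5 - M + 4*(-6)) = -55*M + (-5 - M - 24) = -55*M + (-29 - M) = -29 - 56*M)
-2978 + I(t) = -2978 + (-29 - 56*(-20)) = -2978 + (-29 + 1120) = -2978 + 1091 = -1887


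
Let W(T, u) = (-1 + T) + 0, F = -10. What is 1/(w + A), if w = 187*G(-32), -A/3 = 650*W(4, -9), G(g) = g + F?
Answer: -1/13704 ≈ -7.2971e-5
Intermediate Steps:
G(g) = -10 + g (G(g) = g - 10 = -10 + g)
W(T, u) = -1 + T
A = -5850 (A = -1950*(-1 + 4) = -1950*3 = -3*1950 = -5850)
w = -7854 (w = 187*(-10 - 32) = 187*(-42) = -7854)
1/(w + A) = 1/(-7854 - 5850) = 1/(-13704) = -1/13704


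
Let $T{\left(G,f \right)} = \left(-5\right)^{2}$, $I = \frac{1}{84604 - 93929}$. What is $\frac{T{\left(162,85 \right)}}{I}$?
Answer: $-233125$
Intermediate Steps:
$I = - \frac{1}{9325}$ ($I = \frac{1}{-9325} = - \frac{1}{9325} \approx -0.00010724$)
$T{\left(G,f \right)} = 25$
$\frac{T{\left(162,85 \right)}}{I} = \frac{25}{- \frac{1}{9325}} = 25 \left(-9325\right) = -233125$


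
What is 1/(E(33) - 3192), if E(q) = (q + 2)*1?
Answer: -1/3157 ≈ -0.00031676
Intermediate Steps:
E(q) = 2 + q (E(q) = (2 + q)*1 = 2 + q)
1/(E(33) - 3192) = 1/((2 + 33) - 3192) = 1/(35 - 3192) = 1/(-3157) = -1/3157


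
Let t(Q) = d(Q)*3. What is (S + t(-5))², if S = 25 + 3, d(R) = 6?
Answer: 2116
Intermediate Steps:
S = 28
t(Q) = 18 (t(Q) = 6*3 = 18)
(S + t(-5))² = (28 + 18)² = 46² = 2116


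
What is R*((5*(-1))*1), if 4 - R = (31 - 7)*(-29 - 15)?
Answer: -5300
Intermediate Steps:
R = 1060 (R = 4 - (31 - 7)*(-29 - 15) = 4 - 24*(-44) = 4 - 1*(-1056) = 4 + 1056 = 1060)
R*((5*(-1))*1) = 1060*((5*(-1))*1) = 1060*(-5*1) = 1060*(-5) = -5300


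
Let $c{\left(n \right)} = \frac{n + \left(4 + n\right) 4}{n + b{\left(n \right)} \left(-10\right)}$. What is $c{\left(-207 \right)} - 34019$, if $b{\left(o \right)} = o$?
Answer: $- \frac{63378416}{1863} \approx -34020.0$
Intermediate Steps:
$c{\left(n \right)} = - \frac{16 + 5 n}{9 n}$ ($c{\left(n \right)} = \frac{n + \left(4 + n\right) 4}{n + n \left(-10\right)} = \frac{n + \left(16 + 4 n\right)}{n - 10 n} = \frac{16 + 5 n}{\left(-9\right) n} = \left(16 + 5 n\right) \left(- \frac{1}{9 n}\right) = - \frac{16 + 5 n}{9 n}$)
$c{\left(-207 \right)} - 34019 = \frac{-16 - -1035}{9 \left(-207\right)} - 34019 = \frac{1}{9} \left(- \frac{1}{207}\right) \left(-16 + 1035\right) - 34019 = \frac{1}{9} \left(- \frac{1}{207}\right) 1019 - 34019 = - \frac{1019}{1863} - 34019 = - \frac{63378416}{1863}$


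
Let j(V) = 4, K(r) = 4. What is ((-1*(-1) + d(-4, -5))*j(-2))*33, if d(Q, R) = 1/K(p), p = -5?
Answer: 165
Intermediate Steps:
d(Q, R) = 1/4
((-1*(-1) + d(-4, -5))*j(-2))*33 = ((-1*(-1) + 1/4)*4)*33 = ((1 + 1/4)*4)*33 = ((5/4)*4)*33 = 5*33 = 165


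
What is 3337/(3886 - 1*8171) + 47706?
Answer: 204416873/4285 ≈ 47705.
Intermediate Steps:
3337/(3886 - 1*8171) + 47706 = 3337/(3886 - 8171) + 47706 = 3337/(-4285) + 47706 = 3337*(-1/4285) + 47706 = -3337/4285 + 47706 = 204416873/4285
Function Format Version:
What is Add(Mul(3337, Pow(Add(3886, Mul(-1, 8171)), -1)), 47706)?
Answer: Rational(204416873, 4285) ≈ 47705.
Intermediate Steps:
Add(Mul(3337, Pow(Add(3886, Mul(-1, 8171)), -1)), 47706) = Add(Mul(3337, Pow(Add(3886, -8171), -1)), 47706) = Add(Mul(3337, Pow(-4285, -1)), 47706) = Add(Mul(3337, Rational(-1, 4285)), 47706) = Add(Rational(-3337, 4285), 47706) = Rational(204416873, 4285)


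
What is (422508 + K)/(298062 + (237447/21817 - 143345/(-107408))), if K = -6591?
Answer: 974626764188112/698483377054073 ≈ 1.3953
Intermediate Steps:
(422508 + K)/(298062 + (237447/21817 - 143345/(-107408))) = (422508 - 6591)/(298062 + (237447/21817 - 143345/(-107408))) = 415917/(298062 + (237447*(1/21817) - 143345*(-1/107408))) = 415917/(298062 + (237447/21817 + 143345/107408)) = 415917/(298062 + 28631065241/2343320336) = 415917/(698483377054073/2343320336) = 415917*(2343320336/698483377054073) = 974626764188112/698483377054073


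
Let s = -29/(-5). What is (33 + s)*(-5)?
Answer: -194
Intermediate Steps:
s = 29/5 (s = -29*(-⅕) = 29/5 ≈ 5.8000)
(33 + s)*(-5) = (33 + 29/5)*(-5) = (194/5)*(-5) = -194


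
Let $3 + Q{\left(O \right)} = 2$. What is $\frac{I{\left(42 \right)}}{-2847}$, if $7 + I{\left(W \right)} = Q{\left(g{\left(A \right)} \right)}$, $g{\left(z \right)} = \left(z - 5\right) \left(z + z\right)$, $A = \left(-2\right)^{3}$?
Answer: $\frac{8}{2847} \approx 0.00281$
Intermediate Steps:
$A = -8$
$g{\left(z \right)} = 2 z \left(-5 + z\right)$ ($g{\left(z \right)} = \left(-5 + z\right) 2 z = 2 z \left(-5 + z\right)$)
$Q{\left(O \right)} = -1$ ($Q{\left(O \right)} = -3 + 2 = -1$)
$I{\left(W \right)} = -8$ ($I{\left(W \right)} = -7 - 1 = -8$)
$\frac{I{\left(42 \right)}}{-2847} = - \frac{8}{-2847} = \left(-8\right) \left(- \frac{1}{2847}\right) = \frac{8}{2847}$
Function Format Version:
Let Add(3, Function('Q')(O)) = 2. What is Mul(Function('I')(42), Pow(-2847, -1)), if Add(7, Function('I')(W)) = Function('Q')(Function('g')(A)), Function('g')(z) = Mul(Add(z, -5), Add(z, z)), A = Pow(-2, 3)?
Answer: Rational(8, 2847) ≈ 0.0028100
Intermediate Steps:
A = -8
Function('g')(z) = Mul(2, z, Add(-5, z)) (Function('g')(z) = Mul(Add(-5, z), Mul(2, z)) = Mul(2, z, Add(-5, z)))
Function('Q')(O) = -1 (Function('Q')(O) = Add(-3, 2) = -1)
Function('I')(W) = -8 (Function('I')(W) = Add(-7, -1) = -8)
Mul(Function('I')(42), Pow(-2847, -1)) = Mul(-8, Pow(-2847, -1)) = Mul(-8, Rational(-1, 2847)) = Rational(8, 2847)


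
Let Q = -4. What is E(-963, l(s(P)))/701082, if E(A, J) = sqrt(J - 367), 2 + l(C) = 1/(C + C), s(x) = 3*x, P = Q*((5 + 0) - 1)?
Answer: 5*I*sqrt(8502)/16825968 ≈ 2.74e-5*I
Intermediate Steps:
P = -16 (P = -4*((5 + 0) - 1) = -4*(5 - 1) = -4*4 = -16)
l(C) = -2 + 1/(2*C) (l(C) = -2 + 1/(C + C) = -2 + 1/(2*C))
E(A, J) = sqrt(-367 + J)
E(-963, l(s(P)))/701082 = sqrt(-367 + (-2 + 1/(2*((3*(-16))))))/701082 = sqrt(-367 + (-2 + (1/2)/(-48)))*(1/701082) = sqrt(-367 + (-2 + (1/2)*(-1/48)))*(1/701082) = sqrt(-367 + (-2 - 1/96))*(1/701082) = sqrt(-367 - 193/96)*(1/701082) = sqrt(-35425/96)*(1/701082) = (5*I*sqrt(8502)/24)*(1/701082) = 5*I*sqrt(8502)/16825968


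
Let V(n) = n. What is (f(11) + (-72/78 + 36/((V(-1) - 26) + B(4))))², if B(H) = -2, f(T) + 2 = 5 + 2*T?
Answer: 74114881/142129 ≈ 521.46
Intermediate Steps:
f(T) = 3 + 2*T (f(T) = -2 + (5 + 2*T) = 3 + 2*T)
(f(11) + (-72/78 + 36/((V(-1) - 26) + B(4))))² = ((3 + 2*11) + (-72/78 + 36/((-1 - 26) - 2)))² = ((3 + 22) + (-72*1/78 + 36/(-27 - 2)))² = (25 + (-12/13 + 36/(-29)))² = (25 + (-12/13 + 36*(-1/29)))² = (25 + (-12/13 - 36/29))² = (25 - 816/377)² = (8609/377)² = 74114881/142129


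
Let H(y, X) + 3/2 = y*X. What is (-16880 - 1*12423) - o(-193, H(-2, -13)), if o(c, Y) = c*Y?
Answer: -49149/2 ≈ -24575.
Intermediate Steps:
H(y, X) = -3/2 + X*y (H(y, X) = -3/2 + y*X = -3/2 + X*y)
o(c, Y) = Y*c
(-16880 - 1*12423) - o(-193, H(-2, -13)) = (-16880 - 1*12423) - (-3/2 - 13*(-2))*(-193) = (-16880 - 12423) - (-3/2 + 26)*(-193) = -29303 - 49*(-193)/2 = -29303 - 1*(-9457/2) = -29303 + 9457/2 = -49149/2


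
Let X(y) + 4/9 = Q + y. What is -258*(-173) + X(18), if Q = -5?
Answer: 401819/9 ≈ 44647.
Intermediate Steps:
X(y) = -49/9 + y (X(y) = -4/9 + (-5 + y) = -49/9 + y)
-258*(-173) + X(18) = -258*(-173) + (-49/9 + 18) = 44634 + 113/9 = 401819/9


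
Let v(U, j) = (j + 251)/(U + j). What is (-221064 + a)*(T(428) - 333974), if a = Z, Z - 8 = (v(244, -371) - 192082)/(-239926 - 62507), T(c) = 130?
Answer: 2834506995638316488/38408991 ≈ 7.3798e+10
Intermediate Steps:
v(U, j) = (251 + j)/(U + j)
Z = 331666222/38408991 (Z = 8 + ((251 - 371)/(244 - 371) - 192082)/(-239926 - 62507) = 8 + (-120/(-127) - 192082)/(-302433) = 8 + (-1/127*(-120) - 192082)*(-1/302433) = 8 + (120/127 - 192082)*(-1/302433) = 8 - 24394294/127*(-1/302433) = 8 + 24394294/38408991 = 331666222/38408991 ≈ 8.6351)
a = 331666222/38408991 ≈ 8.6351
(-221064 + a)*(T(428) - 333974) = (-221064 + 331666222/38408991)*(130 - 333974) = -8490513520202/38408991*(-333844) = 2834506995638316488/38408991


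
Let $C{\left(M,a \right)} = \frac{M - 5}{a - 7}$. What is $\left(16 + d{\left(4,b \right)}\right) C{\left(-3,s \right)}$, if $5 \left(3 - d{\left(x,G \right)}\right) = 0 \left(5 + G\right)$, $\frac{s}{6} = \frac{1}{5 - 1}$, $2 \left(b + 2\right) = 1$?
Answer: $\frac{304}{11} \approx 27.636$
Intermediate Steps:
$b = - \frac{3}{2}$ ($b = -2 + \frac{1}{2} \cdot 1 = -2 + \frac{1}{2} = - \frac{3}{2} \approx -1.5$)
$s = \frac{3}{2}$ ($s = \frac{6}{5 - 1} = \frac{6}{4} = 6 \cdot \frac{1}{4} = \frac{3}{2} \approx 1.5$)
$C{\left(M,a \right)} = \frac{-5 + M}{-7 + a}$
$d{\left(x,G \right)} = 3$ ($d{\left(x,G \right)} = 3 - \frac{0 \left(5 + G\right)}{5} = 3 - 0 = 3 + 0 = 3$)
$\left(16 + d{\left(4,b \right)}\right) C{\left(-3,s \right)} = \left(16 + 3\right) \frac{-5 - 3}{-7 + \frac{3}{2}} = 19 \frac{1}{- \frac{11}{2}} \left(-8\right) = 19 \left(\left(- \frac{2}{11}\right) \left(-8\right)\right) = 19 \cdot \frac{16}{11} = \frac{304}{11}$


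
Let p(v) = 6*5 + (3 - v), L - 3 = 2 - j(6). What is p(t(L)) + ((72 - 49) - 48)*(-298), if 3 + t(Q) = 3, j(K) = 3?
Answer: 7483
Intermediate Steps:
L = 2 (L = 3 + (2 - 1*3) = 3 + (2 - 3) = 3 - 1 = 2)
t(Q) = 0 (t(Q) = -3 + 3 = 0)
p(v) = 33 - v (p(v) = 30 + (3 - v) = 33 - v)
p(t(L)) + ((72 - 49) - 48)*(-298) = (33 - 1*0) + ((72 - 49) - 48)*(-298) = (33 + 0) + (23 - 48)*(-298) = 33 - 25*(-298) = 33 + 7450 = 7483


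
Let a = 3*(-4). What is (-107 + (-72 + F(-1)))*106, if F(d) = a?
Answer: -20246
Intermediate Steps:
a = -12
F(d) = -12
(-107 + (-72 + F(-1)))*106 = (-107 + (-72 - 12))*106 = (-107 - 84)*106 = -191*106 = -20246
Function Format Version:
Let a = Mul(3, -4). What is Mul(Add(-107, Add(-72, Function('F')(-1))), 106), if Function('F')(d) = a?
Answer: -20246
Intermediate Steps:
a = -12
Function('F')(d) = -12
Mul(Add(-107, Add(-72, Function('F')(-1))), 106) = Mul(Add(-107, Add(-72, -12)), 106) = Mul(Add(-107, -84), 106) = Mul(-191, 106) = -20246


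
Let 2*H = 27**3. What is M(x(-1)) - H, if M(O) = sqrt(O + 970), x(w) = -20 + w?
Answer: -19683/2 + sqrt(949) ≈ -9810.7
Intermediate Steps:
M(O) = sqrt(970 + O)
H = 19683/2 (H = (1/2)*27**3 = (1/2)*19683 = 19683/2 ≈ 9841.5)
M(x(-1)) - H = sqrt(970 + (-20 - 1)) - 1*19683/2 = sqrt(970 - 21) - 19683/2 = sqrt(949) - 19683/2 = -19683/2 + sqrt(949)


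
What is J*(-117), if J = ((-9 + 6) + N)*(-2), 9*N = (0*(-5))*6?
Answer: -702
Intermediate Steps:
N = 0 (N = ((0*(-5))*6)/9 = (0*6)/9 = (1/9)*0 = 0)
J = 6 (J = ((-9 + 6) + 0)*(-2) = (-3 + 0)*(-2) = -3*(-2) = 6)
J*(-117) = 6*(-117) = -702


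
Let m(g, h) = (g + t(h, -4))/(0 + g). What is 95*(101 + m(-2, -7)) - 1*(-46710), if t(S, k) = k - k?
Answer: 56400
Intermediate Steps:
t(S, k) = 0
m(g, h) = 1 (m(g, h) = (g + 0)/(0 + g) = g/g = 1)
95*(101 + m(-2, -7)) - 1*(-46710) = 95*(101 + 1) - 1*(-46710) = 95*102 + 46710 = 9690 + 46710 = 56400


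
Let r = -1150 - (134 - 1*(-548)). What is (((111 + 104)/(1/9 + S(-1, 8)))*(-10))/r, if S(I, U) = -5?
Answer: -9675/40304 ≈ -0.24005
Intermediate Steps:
r = -1832 (r = -1150 - (134 + 548) = -1150 - 1*682 = -1150 - 682 = -1832)
(((111 + 104)/(1/9 + S(-1, 8)))*(-10))/r = (((111 + 104)/(1/9 - 5))*(-10))/(-1832) = ((215/(⅑ - 5))*(-10))*(-1/1832) = ((215/(-44/9))*(-10))*(-1/1832) = ((215*(-9/44))*(-10))*(-1/1832) = -1935/44*(-10)*(-1/1832) = (9675/22)*(-1/1832) = -9675/40304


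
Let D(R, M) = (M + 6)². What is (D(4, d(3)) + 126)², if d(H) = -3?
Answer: 18225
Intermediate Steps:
D(R, M) = (6 + M)²
(D(4, d(3)) + 126)² = ((6 - 3)² + 126)² = (3² + 126)² = (9 + 126)² = 135² = 18225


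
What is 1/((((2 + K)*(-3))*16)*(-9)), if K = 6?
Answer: 1/3456 ≈ 0.00028935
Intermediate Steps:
1/((((2 + K)*(-3))*16)*(-9)) = 1/((((2 + 6)*(-3))*16)*(-9)) = 1/(((8*(-3))*16)*(-9)) = 1/(-24*16*(-9)) = 1/(-384*(-9)) = 1/3456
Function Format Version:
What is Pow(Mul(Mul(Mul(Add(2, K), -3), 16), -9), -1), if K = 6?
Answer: Rational(1, 3456) ≈ 0.00028935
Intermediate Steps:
Pow(Mul(Mul(Mul(Add(2, K), -3), 16), -9), -1) = Pow(Mul(Mul(Mul(Add(2, 6), -3), 16), -9), -1) = Pow(Mul(Mul(Mul(8, -3), 16), -9), -1) = Pow(Mul(Mul(-24, 16), -9), -1) = Pow(Mul(-384, -9), -1) = Pow(3456, -1) = Rational(1, 3456)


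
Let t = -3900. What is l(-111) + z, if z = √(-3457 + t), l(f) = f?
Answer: -111 + I*√7357 ≈ -111.0 + 85.773*I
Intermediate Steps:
z = I*√7357 (z = √(-3457 - 3900) = √(-7357) = I*√7357 ≈ 85.773*I)
l(-111) + z = -111 + I*√7357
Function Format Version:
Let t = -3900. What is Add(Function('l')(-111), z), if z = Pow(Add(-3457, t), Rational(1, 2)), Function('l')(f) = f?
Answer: Add(-111, Mul(I, Pow(7357, Rational(1, 2)))) ≈ Add(-111.00, Mul(85.773, I))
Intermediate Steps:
z = Mul(I, Pow(7357, Rational(1, 2))) (z = Pow(Add(-3457, -3900), Rational(1, 2)) = Pow(-7357, Rational(1, 2)) = Mul(I, Pow(7357, Rational(1, 2))) ≈ Mul(85.773, I))
Add(Function('l')(-111), z) = Add(-111, Mul(I, Pow(7357, Rational(1, 2))))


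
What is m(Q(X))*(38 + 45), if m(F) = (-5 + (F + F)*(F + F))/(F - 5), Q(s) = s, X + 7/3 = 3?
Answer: 2407/39 ≈ 61.718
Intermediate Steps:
X = ⅔ (X = -7/3 + 3 = ⅔ ≈ 0.66667)
m(F) = (-5 + 4*F²)/(-5 + F) (m(F) = (-5 + (2*F)*(2*F))/(-5 + F) = (-5 + 4*F²)/(-5 + F))
m(Q(X))*(38 + 45) = ((-5 + 4*(⅔)²)/(-5 + ⅔))*(38 + 45) = ((-5 + 4*(4/9))/(-13/3))*83 = -3*(-5 + 16/9)/13*83 = -3/13*(-29/9)*83 = (29/39)*83 = 2407/39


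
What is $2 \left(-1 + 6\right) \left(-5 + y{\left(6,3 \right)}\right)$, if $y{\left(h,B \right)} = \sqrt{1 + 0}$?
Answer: $-40$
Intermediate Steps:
$y{\left(h,B \right)} = 1$ ($y{\left(h,B \right)} = \sqrt{1} = 1$)
$2 \left(-1 + 6\right) \left(-5 + y{\left(6,3 \right)}\right) = 2 \left(-1 + 6\right) \left(-5 + 1\right) = 2 \cdot 5 \left(-4\right) = 10 \left(-4\right) = -40$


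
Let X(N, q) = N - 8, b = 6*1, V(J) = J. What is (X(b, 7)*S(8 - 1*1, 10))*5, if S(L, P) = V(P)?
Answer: -100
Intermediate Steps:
S(L, P) = P
b = 6
X(N, q) = -8 + N
(X(b, 7)*S(8 - 1*1, 10))*5 = ((-8 + 6)*10)*5 = -2*10*5 = -20*5 = -100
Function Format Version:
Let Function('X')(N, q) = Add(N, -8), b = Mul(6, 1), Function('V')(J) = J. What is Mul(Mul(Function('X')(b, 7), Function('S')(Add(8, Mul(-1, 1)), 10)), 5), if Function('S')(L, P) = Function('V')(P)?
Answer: -100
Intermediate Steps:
Function('S')(L, P) = P
b = 6
Function('X')(N, q) = Add(-8, N)
Mul(Mul(Function('X')(b, 7), Function('S')(Add(8, Mul(-1, 1)), 10)), 5) = Mul(Mul(Add(-8, 6), 10), 5) = Mul(Mul(-2, 10), 5) = Mul(-20, 5) = -100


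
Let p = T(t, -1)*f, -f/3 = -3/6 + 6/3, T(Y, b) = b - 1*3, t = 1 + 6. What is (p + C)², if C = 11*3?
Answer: 2601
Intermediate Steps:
t = 7
T(Y, b) = -3 + b (T(Y, b) = b - 3 = -3 + b)
f = -9/2 (f = -3*(-3/6 + 6/3) = -3*(-3*⅙ + 6*(⅓)) = -3*(-½ + 2) = -3*3/2 = -9/2 ≈ -4.5000)
C = 33
p = 18 (p = (-3 - 1)*(-9/2) = -4*(-9/2) = 18)
(p + C)² = (18 + 33)² = 51² = 2601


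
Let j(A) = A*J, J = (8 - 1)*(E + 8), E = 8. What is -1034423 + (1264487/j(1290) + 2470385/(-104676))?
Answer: -186243003881317/180042720 ≈ -1.0344e+6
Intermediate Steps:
J = 112 (J = (8 - 1)*(8 + 8) = 7*16 = 112)
j(A) = 112*A (j(A) = A*112 = 112*A)
-1034423 + (1264487/j(1290) + 2470385/(-104676)) = -1034423 + (1264487/((112*1290)) + 2470385/(-104676)) = -1034423 + (1264487/144480 + 2470385*(-1/104676)) = -1034423 + (1264487*(1/144480) - 2470385/104676) = -1034423 + (180641/20640 - 2470385/104676) = -1034423 - 2673330757/180042720 = -186243003881317/180042720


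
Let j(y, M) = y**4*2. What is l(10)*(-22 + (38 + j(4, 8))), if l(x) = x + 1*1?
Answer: 5808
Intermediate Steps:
j(y, M) = 2*y**4
l(x) = 1 + x (l(x) = x + 1 = 1 + x)
l(10)*(-22 + (38 + j(4, 8))) = (1 + 10)*(-22 + (38 + 2*4**4)) = 11*(-22 + (38 + 2*256)) = 11*(-22 + (38 + 512)) = 11*(-22 + 550) = 11*528 = 5808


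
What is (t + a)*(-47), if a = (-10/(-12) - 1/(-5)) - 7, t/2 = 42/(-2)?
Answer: 67633/30 ≈ 2254.4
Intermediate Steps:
t = -42 (t = 2*(42/(-2)) = 2*(42*(-½)) = 2*(-21) = -42)
a = -179/30 (a = (-10*(-1/12) - 1*(-⅕)) - 7 = (⅚ + ⅕) - 7 = 31/30 - 7 = -179/30 ≈ -5.9667)
(t + a)*(-47) = (-42 - 179/30)*(-47) = -1439/30*(-47) = 67633/30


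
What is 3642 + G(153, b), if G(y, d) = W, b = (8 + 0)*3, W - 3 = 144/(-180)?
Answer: 18221/5 ≈ 3644.2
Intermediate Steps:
W = 11/5 (W = 3 + 144/(-180) = 3 + 144*(-1/180) = 3 - ⅘ = 11/5 ≈ 2.2000)
b = 24 (b = 8*3 = 24)
G(y, d) = 11/5
3642 + G(153, b) = 3642 + 11/5 = 18221/5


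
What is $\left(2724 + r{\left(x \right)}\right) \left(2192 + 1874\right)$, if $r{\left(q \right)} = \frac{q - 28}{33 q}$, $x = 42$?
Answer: $\frac{1096506682}{99} \approx 1.1076 \cdot 10^{7}$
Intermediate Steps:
$r{\left(q \right)} = \frac{-28 + q}{33 q}$ ($r{\left(q \right)} = \left(-28 + q\right) \frac{1}{33 q} = \frac{-28 + q}{33 q}$)
$\left(2724 + r{\left(x \right)}\right) \left(2192 + 1874\right) = \left(2724 + \frac{-28 + 42}{33 \cdot 42}\right) \left(2192 + 1874\right) = \left(2724 + \frac{1}{33} \cdot \frac{1}{42} \cdot 14\right) 4066 = \left(2724 + \frac{1}{99}\right) 4066 = \frac{269677}{99} \cdot 4066 = \frac{1096506682}{99}$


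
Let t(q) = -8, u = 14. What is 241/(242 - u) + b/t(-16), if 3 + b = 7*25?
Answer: -4661/228 ≈ -20.443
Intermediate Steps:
b = 172 (b = -3 + 7*25 = -3 + 175 = 172)
241/(242 - u) + b/t(-16) = 241/(242 - 1*14) + 172/(-8) = 241/(242 - 14) + 172*(-⅛) = 241/228 - 43/2 = -4661/228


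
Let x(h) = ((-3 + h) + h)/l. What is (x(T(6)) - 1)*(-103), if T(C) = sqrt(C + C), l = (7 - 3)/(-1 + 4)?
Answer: 1339/4 - 309*sqrt(3) ≈ -200.45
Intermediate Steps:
l = 4/3 ≈ 1.3333
T(C) = sqrt(2)*sqrt(C) (T(C) = sqrt(2*C) = sqrt(2)*sqrt(C))
x(h) = -9/4 + 3*h/2 (x(h) = ((-3 + h) + h)/(4/3) = (-3 + 2*h)*(3/4) = -9/4 + 3*h/2)
(x(T(6)) - 1)*(-103) = ((-9/4 + 3*(sqrt(2)*sqrt(6))/2) - 1)*(-103) = ((-9/4 + 3*(2*sqrt(3))/2) - 1)*(-103) = ((-9/4 + 3*sqrt(3)) - 1)*(-103) = (-13/4 + 3*sqrt(3))*(-103) = 1339/4 - 309*sqrt(3)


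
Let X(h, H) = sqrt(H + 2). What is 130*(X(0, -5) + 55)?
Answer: 7150 + 130*I*sqrt(3) ≈ 7150.0 + 225.17*I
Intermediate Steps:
X(h, H) = sqrt(2 + H)
130*(X(0, -5) + 55) = 130*(sqrt(2 - 5) + 55) = 130*(sqrt(-3) + 55) = 130*(I*sqrt(3) + 55) = 130*(55 + I*sqrt(3)) = 7150 + 130*I*sqrt(3)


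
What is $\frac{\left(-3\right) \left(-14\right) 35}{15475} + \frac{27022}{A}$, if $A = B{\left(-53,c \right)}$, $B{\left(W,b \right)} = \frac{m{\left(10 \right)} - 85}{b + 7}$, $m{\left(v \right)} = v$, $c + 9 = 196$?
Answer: $- \frac{3244959482}{46425} \approx -69897.0$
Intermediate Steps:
$c = 187$ ($c = -9 + 196 = 187$)
$B{\left(W,b \right)} = - \frac{75}{7 + b}$ ($B{\left(W,b \right)} = \frac{10 - 85}{b + 7} = - \frac{75}{7 + b}$)
$A = - \frac{75}{194}$ ($A = - \frac{75}{7 + 187} = - \frac{75}{194} \approx -0.3866$)
$\frac{\left(-3\right) \left(-14\right) 35}{15475} + \frac{27022}{A} = \frac{\left(-3\right) \left(-14\right) 35}{15475} + \frac{27022}{- \frac{75}{194}} = 42 \cdot 35 \cdot \frac{1}{15475} + 27022 \left(- \frac{194}{75}\right) = 1470 \cdot \frac{1}{15475} - \frac{5242268}{75} = \frac{294}{3095} - \frac{5242268}{75} = - \frac{3244959482}{46425}$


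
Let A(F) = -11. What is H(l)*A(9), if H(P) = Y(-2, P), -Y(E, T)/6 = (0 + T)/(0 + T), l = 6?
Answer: 66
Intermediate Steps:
Y(E, T) = -6 (Y(E, T) = -6*(0 + T)/(0 + T) = -6*T/T = -6*1 = -6)
H(P) = -6
H(l)*A(9) = -6*(-11) = 66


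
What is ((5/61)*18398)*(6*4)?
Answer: 2207760/61 ≈ 36193.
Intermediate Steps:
((5/61)*18398)*(6*4) = ((5*(1/61))*18398)*24 = ((5/61)*18398)*24 = (91990/61)*24 = 2207760/61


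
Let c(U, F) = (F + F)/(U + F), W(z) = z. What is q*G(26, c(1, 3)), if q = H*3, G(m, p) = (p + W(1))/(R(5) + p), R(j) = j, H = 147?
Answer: 2205/13 ≈ 169.62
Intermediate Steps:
c(U, F) = 2*F/(F + U) (c(U, F) = (2*F)/(F + U) = 2*F/(F + U))
G(m, p) = (1 + p)/(5 + p) (G(m, p) = (p + 1)/(5 + p) = (1 + p)/(5 + p))
q = 441 (q = 147*3 = 441)
q*G(26, c(1, 3)) = 441*((1 + 2*3/(3 + 1))/(5 + 2*3/(3 + 1))) = 441*((1 + 2*3/4)/(5 + 2*3/4)) = 441*((1 + 2*3*(¼))/(5 + 2*3*(¼))) = 441*((1 + 3/2)/(5 + 3/2)) = 441*((5/2)/(13/2)) = 441*((2/13)*(5/2)) = 441*(5/13) = 2205/13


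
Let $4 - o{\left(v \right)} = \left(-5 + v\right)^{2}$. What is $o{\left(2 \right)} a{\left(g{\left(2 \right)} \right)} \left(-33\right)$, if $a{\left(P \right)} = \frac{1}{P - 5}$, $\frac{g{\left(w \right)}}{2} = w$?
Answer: $-165$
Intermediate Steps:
$g{\left(w \right)} = 2 w$
$o{\left(v \right)} = 4 - \left(-5 + v\right)^{2}$
$a{\left(P \right)} = \frac{1}{-5 + P}$
$o{\left(2 \right)} a{\left(g{\left(2 \right)} \right)} \left(-33\right) = \frac{4 - \left(-5 + 2\right)^{2}}{-5 + 2 \cdot 2} \left(-33\right) = \frac{4 - \left(-3\right)^{2}}{-5 + 4} \left(-33\right) = \frac{4 - 9}{-1} \left(-33\right) = \left(4 - 9\right) \left(-1\right) \left(-33\right) = \left(-5\right) \left(-1\right) \left(-33\right) = 5 \left(-33\right) = -165$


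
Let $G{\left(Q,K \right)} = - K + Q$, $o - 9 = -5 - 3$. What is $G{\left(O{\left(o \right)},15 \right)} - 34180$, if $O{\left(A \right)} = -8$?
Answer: $-34203$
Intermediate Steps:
$o = 1$ ($o = 9 - 8 = 1$)
$G{\left(Q,K \right)} = Q - K$
$G{\left(O{\left(o \right)},15 \right)} - 34180 = \left(-8 - 15\right) - 34180 = -23 - 34180 = -34203$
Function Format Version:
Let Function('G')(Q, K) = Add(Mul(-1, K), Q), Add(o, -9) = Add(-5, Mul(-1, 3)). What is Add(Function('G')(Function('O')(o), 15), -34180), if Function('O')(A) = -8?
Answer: -34203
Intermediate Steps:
o = 1 (o = Add(9, Add(-5, Mul(-1, 3))) = Add(9, Add(-5, -3)) = Add(9, -8) = 1)
Function('G')(Q, K) = Add(Q, Mul(-1, K))
Add(Function('G')(Function('O')(o), 15), -34180) = Add(Add(-8, Mul(-1, 15)), -34180) = Add(Add(-8, -15), -34180) = Add(-23, -34180) = -34203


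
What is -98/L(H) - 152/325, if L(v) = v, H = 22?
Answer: -17597/3575 ≈ -4.9222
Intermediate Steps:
-98/L(H) - 152/325 = -98/22 - 152/325 = -98*1/22 - 152*1/325 = -49/11 - 152/325 = -17597/3575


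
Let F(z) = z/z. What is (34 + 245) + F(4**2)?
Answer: 280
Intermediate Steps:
F(z) = 1
(34 + 245) + F(4**2) = (34 + 245) + 1 = 279 + 1 = 280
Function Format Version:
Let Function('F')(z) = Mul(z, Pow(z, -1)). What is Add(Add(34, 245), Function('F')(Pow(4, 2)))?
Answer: 280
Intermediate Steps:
Function('F')(z) = 1
Add(Add(34, 245), Function('F')(Pow(4, 2))) = Add(Add(34, 245), 1) = Add(279, 1) = 280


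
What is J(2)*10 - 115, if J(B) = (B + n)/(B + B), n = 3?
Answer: -205/2 ≈ -102.50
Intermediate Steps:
J(B) = (3 + B)/(2*B) (J(B) = (B + 3)/(B + B) = (3 + B)/((2*B)) = (3 + B)*(1/(2*B)) = (3 + B)/(2*B))
J(2)*10 - 115 = ((½)*(3 + 2)/2)*10 - 115 = ((½)*(½)*5)*10 - 115 = (5/4)*10 - 115 = 25/2 - 115 = -205/2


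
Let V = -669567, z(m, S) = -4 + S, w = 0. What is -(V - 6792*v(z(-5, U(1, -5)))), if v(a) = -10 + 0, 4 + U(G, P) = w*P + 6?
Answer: 601647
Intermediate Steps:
U(G, P) = 2 (U(G, P) = -4 + (0*P + 6) = -4 + (0 + 6) = -4 + 6 = 2)
v(a) = -10
-(V - 6792*v(z(-5, U(1, -5)))) = -(-669567 - 6792*(-10)) = -(-669567 - 1*(-67920)) = -(-669567 + 67920) = -1*(-601647) = 601647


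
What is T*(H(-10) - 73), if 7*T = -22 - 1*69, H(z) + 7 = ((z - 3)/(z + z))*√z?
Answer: 1040 - 169*I*√10/20 ≈ 1040.0 - 26.721*I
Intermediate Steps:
H(z) = -7 + (-3 + z)/(2*√z) (H(z) = -7 + ((z - 3)/(z + z))*√z = -7 + ((-3 + z)/((2*z)))*√z = -7 + ((-3 + z)*(1/(2*z)))*√z = -7 + ((-3 + z)/(2*z))*√z = -7 + (-3 + z)/(2*√z))
T = -13 (T = (-22 - 1*69)/7 = (-22 - 69)/7 = (⅐)*(-91) = -13)
T*(H(-10) - 73) = -13*((-3 - 10 - 14*I*√10)/(2*√(-10)) - 73) = -13*((-I*√10/10)*(-3 - 10 - 14*I*√10)/2 - 73) = -13*((-I*√10/10)*(-13 - 14*I*√10)/2 - 73) = -13*(-I*√10*(-13 - 14*I*√10)/20 - 73) = -13*(-73 - I*√10*(-13 - 14*I*√10)/20) = 949 + 13*I*√10*(-13 - 14*I*√10)/20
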